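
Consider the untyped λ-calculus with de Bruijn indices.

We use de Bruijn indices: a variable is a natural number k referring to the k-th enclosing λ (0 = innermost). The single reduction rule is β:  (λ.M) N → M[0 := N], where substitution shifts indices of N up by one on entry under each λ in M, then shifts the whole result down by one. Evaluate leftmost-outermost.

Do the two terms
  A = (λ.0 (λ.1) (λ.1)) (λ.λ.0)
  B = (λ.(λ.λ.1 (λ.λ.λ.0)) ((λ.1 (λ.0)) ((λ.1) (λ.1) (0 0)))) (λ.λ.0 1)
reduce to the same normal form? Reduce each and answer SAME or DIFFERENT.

Answer: SAME — A ⇓ λ.λ.λ.0, B ⇓ λ.λ.λ.0

Working:
Term A:
  start: (λ.0 (λ.1) (λ.1)) (λ.λ.0)
  step 1: (λ.λ.0) (λ.λ.λ.0) (λ.λ.λ.0)
  step 2: (λ.0) (λ.λ.λ.0)
  step 3: λ.λ.λ.0

Term B:
  start: (λ.(λ.λ.1 (λ.λ.λ.0)) ((λ.1 (λ.0)) ((λ.1) (λ.1) (0 0)))) (λ.λ.0 1)
  step 1: (λ.λ.1 (λ.λ.λ.0)) ((λ.(λ.λ.0 1) (λ.0)) ((λ.λ.λ.0 1) (λ.λ.λ.0 1) ((λ.λ.0 1) (λ.λ.0 1))))
  step 2: λ.(λ.(λ.λ.0 1) (λ.0)) ((λ.λ.λ.0 1) (λ.λ.λ.0 1) ((λ.λ.0 1) (λ.λ.0 1))) (λ.λ.λ.0)
  step 3: λ.(λ.λ.0 1) (λ.0) (λ.λ.λ.0)
  step 4: λ.(λ.0 (λ.0)) (λ.λ.λ.0)
  step 5: λ.(λ.λ.λ.0) (λ.0)
  step 6: λ.λ.λ.0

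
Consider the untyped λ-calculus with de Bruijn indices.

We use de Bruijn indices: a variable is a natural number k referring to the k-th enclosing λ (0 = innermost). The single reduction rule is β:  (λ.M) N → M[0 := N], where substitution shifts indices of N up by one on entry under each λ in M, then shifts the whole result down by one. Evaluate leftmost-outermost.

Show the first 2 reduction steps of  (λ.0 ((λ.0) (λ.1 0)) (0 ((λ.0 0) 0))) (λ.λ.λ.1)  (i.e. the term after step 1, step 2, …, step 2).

Answer: after 2 steps: (λ.λ.1) ((λ.λ.λ.1) ((λ.0 0) (λ.λ.λ.1)))

Reduction:
  start: (λ.0 ((λ.0) (λ.1 0)) (0 ((λ.0 0) 0))) (λ.λ.λ.1)
  [1] (λ.λ.λ.1) ((λ.0) (λ.(λ.λ.λ.1) 0)) ((λ.λ.λ.1) ((λ.0 0) (λ.λ.λ.1)))
  [2] (λ.λ.1) ((λ.λ.λ.1) ((λ.0 0) (λ.λ.λ.1)))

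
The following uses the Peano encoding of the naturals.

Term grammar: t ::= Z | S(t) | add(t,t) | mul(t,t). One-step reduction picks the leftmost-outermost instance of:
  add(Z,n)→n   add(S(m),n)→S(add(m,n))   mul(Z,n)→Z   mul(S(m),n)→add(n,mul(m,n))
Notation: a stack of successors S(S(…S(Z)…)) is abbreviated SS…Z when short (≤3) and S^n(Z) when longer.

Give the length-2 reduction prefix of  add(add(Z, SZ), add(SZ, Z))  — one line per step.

  start: add(add(Z, SZ), add(SZ, Z))
  [1] add(SZ, add(SZ, Z))
  [2] S(add(Z, add(SZ, Z)))

Answer: after 2 steps: S(add(Z, add(SZ, Z)))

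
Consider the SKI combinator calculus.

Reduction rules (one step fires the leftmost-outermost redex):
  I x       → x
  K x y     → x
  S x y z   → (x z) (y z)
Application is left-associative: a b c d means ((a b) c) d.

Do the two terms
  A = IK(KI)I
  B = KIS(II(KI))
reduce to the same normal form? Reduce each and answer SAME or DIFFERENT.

Term A:
  start: IK(KI)I
  →1  K(KI)I
  →2  KI

Term B:
  start: KIS(II(KI))
  →1  I(II(KI))
  →2  II(KI)
  →3  I(KI)
  →4  KI

Answer: SAME — A ⇓ KI, B ⇓ KI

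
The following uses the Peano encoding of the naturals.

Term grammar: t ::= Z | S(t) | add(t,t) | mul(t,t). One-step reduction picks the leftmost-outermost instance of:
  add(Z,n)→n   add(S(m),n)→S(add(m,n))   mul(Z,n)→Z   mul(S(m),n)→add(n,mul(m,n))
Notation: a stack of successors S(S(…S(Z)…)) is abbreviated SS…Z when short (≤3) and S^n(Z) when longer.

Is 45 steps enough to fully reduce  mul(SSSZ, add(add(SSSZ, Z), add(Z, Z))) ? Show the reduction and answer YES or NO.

Answer: YES — reaches normal form S^9(Z) in 43 ≤ 45 steps

Working:
  start: mul(SSSZ, add(add(SSSZ, Z), add(Z, Z)))
  [1] add(add(add(SSSZ, Z), add(Z, Z)), mul(SSZ, add(add(SSSZ, Z), add(Z, Z))))
  [2] add(add(S(add(SSZ, Z)), add(Z, Z)), mul(SSZ, add(add(SSSZ, Z), add(Z, Z))))
  [3] add(S(add(add(SSZ, Z), add(Z, Z))), mul(SSZ, add(add(SSSZ, Z), add(Z, Z))))
  [4] S(add(add(add(SSZ, Z), add(Z, Z)), mul(SSZ, add(add(SSSZ, Z), add(Z, Z)))))
  [5] S(add(add(S(add(SZ, Z)), add(Z, Z)), mul(SSZ, add(add(SSSZ, Z), add(Z, Z)))))
  [6] S(add(S(add(add(SZ, Z), add(Z, Z))), mul(SSZ, add(add(SSSZ, Z), add(Z, Z)))))
  [7] S(S(add(add(add(SZ, Z), add(Z, Z)), mul(SSZ, add(add(SSSZ, Z), add(Z, Z))))))
  [8] S(S(add(add(S(add(Z, Z)), add(Z, Z)), mul(SSZ, add(add(SSSZ, Z), add(Z, Z))))))
  [9] S(S(add(S(add(add(Z, Z), add(Z, Z))), mul(SSZ, add(add(SSSZ, Z), add(Z, Z))))))
  [10] S(S(S(add(add(add(Z, Z), add(Z, Z)), mul(SSZ, add(add(SSSZ, Z), add(Z, Z)))))))
  [11] S(S(S(add(add(Z, add(Z, Z)), mul(SSZ, add(add(SSSZ, Z), add(Z, Z)))))))
  [12] S(S(S(add(add(Z, Z), mul(SSZ, add(add(SSSZ, Z), add(Z, Z)))))))
  [13] S(S(S(add(Z, mul(SSZ, add(add(SSSZ, Z), add(Z, Z)))))))
  [14] S(S(S(mul(SSZ, add(add(SSSZ, Z), add(Z, Z))))))
  [15] S(S(S(add(add(add(SSSZ, Z), add(Z, Z)), mul(SZ, add(add(SSSZ, Z), add(Z, Z)))))))
  [16] S(S(S(add(add(S(add(SSZ, Z)), add(Z, Z)), mul(SZ, add(add(SSSZ, Z), add(Z, Z)))))))
  [17] S(S(S(add(S(add(add(SSZ, Z), add(Z, Z))), mul(SZ, add(add(SSSZ, Z), add(Z, Z)))))))
  [18] S(S(S(S(add(add(add(SSZ, Z), add(Z, Z)), mul(SZ, add(add(SSSZ, Z), add(Z, Z))))))))
  [19] S(S(S(S(add(add(S(add(SZ, Z)), add(Z, Z)), mul(SZ, add(add(SSSZ, Z), add(Z, Z))))))))
  [20] S(S(S(S(add(S(add(add(SZ, Z), add(Z, Z))), mul(SZ, add(add(SSSZ, Z), add(Z, Z))))))))
  [21] S(S(S(S(S(add(add(add(SZ, Z), add(Z, Z)), mul(SZ, add(add(SSSZ, Z), add(Z, Z)))))))))
  [22] S(S(S(S(S(add(add(S(add(Z, Z)), add(Z, Z)), mul(SZ, add(add(SSSZ, Z), add(Z, Z)))))))))
  [23] S(S(S(S(S(add(S(add(add(Z, Z), add(Z, Z))), mul(SZ, add(add(SSSZ, Z), add(Z, Z)))))))))
  [24] S(S(S(S(S(S(add(add(add(Z, Z), add(Z, Z)), mul(SZ, add(add(SSSZ, Z), add(Z, Z))))))))))
  [25] S(S(S(S(S(S(add(add(Z, add(Z, Z)), mul(SZ, add(add(SSSZ, Z), add(Z, Z))))))))))
  [26] S(S(S(S(S(S(add(add(Z, Z), mul(SZ, add(add(SSSZ, Z), add(Z, Z))))))))))
  [27] S(S(S(S(S(S(add(Z, mul(SZ, add(add(SSSZ, Z), add(Z, Z))))))))))
  [28] S(S(S(S(S(S(mul(SZ, add(add(SSSZ, Z), add(Z, Z)))))))))
  [29] S(S(S(S(S(S(add(add(add(SSSZ, Z), add(Z, Z)), mul(Z, add(add(SSSZ, Z), add(Z, Z))))))))))
  [30] S(S(S(S(S(S(add(add(S(add(SSZ, Z)), add(Z, Z)), mul(Z, add(add(SSSZ, Z), add(Z, Z))))))))))
  [31] S(S(S(S(S(S(add(S(add(add(SSZ, Z), add(Z, Z))), mul(Z, add(add(SSSZ, Z), add(Z, Z))))))))))
  [32] S(S(S(S(S(S(S(add(add(add(SSZ, Z), add(Z, Z)), mul(Z, add(add(SSSZ, Z), add(Z, Z)))))))))))
  [33] S(S(S(S(S(S(S(add(add(S(add(SZ, Z)), add(Z, Z)), mul(Z, add(add(SSSZ, Z), add(Z, Z)))))))))))
  [34] S(S(S(S(S(S(S(add(S(add(add(SZ, Z), add(Z, Z))), mul(Z, add(add(SSSZ, Z), add(Z, Z)))))))))))
  [35] S(S(S(S(S(S(S(S(add(add(add(SZ, Z), add(Z, Z)), mul(Z, add(add(SSSZ, Z), add(Z, Z))))))))))))
  [36] S(S(S(S(S(S(S(S(add(add(S(add(Z, Z)), add(Z, Z)), mul(Z, add(add(SSSZ, Z), add(Z, Z))))))))))))
  [37] S(S(S(S(S(S(S(S(add(S(add(add(Z, Z), add(Z, Z))), mul(Z, add(add(SSSZ, Z), add(Z, Z))))))))))))
  [38] S(S(S(S(S(S(S(S(S(add(add(add(Z, Z), add(Z, Z)), mul(Z, add(add(SSSZ, Z), add(Z, Z)))))))))))))
  [39] S(S(S(S(S(S(S(S(S(add(add(Z, add(Z, Z)), mul(Z, add(add(SSSZ, Z), add(Z, Z)))))))))))))
  [40] S(S(S(S(S(S(S(S(S(add(add(Z, Z), mul(Z, add(add(SSSZ, Z), add(Z, Z)))))))))))))
  [41] S(S(S(S(S(S(S(S(S(add(Z, mul(Z, add(add(SSSZ, Z), add(Z, Z)))))))))))))
  [42] S(S(S(S(S(S(S(S(S(mul(Z, add(add(SSSZ, Z), add(Z, Z))))))))))))
  [43] S^9(Z)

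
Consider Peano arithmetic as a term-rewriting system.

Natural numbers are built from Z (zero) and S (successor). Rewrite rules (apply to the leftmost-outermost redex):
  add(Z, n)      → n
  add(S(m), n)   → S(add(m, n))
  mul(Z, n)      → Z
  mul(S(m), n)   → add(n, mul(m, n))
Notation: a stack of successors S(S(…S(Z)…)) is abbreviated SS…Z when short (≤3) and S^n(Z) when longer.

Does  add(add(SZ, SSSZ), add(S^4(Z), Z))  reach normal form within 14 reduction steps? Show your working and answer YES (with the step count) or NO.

Answer: YES — reaches normal form S^8(Z) in 12 ≤ 14 steps

Working:
  start: add(add(SZ, SSSZ), add(S^4(Z), Z))
  [1] add(S(add(Z, SSSZ)), add(S^4(Z), Z))
  [2] S(add(add(Z, SSSZ), add(S^4(Z), Z)))
  [3] S(add(SSSZ, add(S^4(Z), Z)))
  [4] S(S(add(SSZ, add(S^4(Z), Z))))
  [5] S(S(S(add(SZ, add(S^4(Z), Z)))))
  [6] S(S(S(S(add(Z, add(S^4(Z), Z))))))
  [7] S(S(S(S(add(S^4(Z), Z)))))
  [8] S(S(S(S(S(add(SSSZ, Z))))))
  [9] S(S(S(S(S(S(add(SSZ, Z)))))))
  [10] S(S(S(S(S(S(S(add(SZ, Z))))))))
  [11] S(S(S(S(S(S(S(S(add(Z, Z)))))))))
  [12] S^8(Z)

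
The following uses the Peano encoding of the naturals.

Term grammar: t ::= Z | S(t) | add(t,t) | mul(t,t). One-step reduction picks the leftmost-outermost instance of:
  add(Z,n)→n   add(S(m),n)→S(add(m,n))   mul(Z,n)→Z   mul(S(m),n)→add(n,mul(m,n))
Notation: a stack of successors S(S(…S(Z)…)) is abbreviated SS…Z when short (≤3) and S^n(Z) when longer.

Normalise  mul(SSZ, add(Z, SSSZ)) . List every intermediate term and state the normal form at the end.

  start: mul(SSZ, add(Z, SSSZ))
  [1] add(add(Z, SSSZ), mul(SZ, add(Z, SSSZ)))
  [2] add(SSSZ, mul(SZ, add(Z, SSSZ)))
  [3] S(add(SSZ, mul(SZ, add(Z, SSSZ))))
  [4] S(S(add(SZ, mul(SZ, add(Z, SSSZ)))))
  [5] S(S(S(add(Z, mul(SZ, add(Z, SSSZ))))))
  [6] S(S(S(mul(SZ, add(Z, SSSZ)))))
  [7] S(S(S(add(add(Z, SSSZ), mul(Z, add(Z, SSSZ))))))
  [8] S(S(S(add(SSSZ, mul(Z, add(Z, SSSZ))))))
  [9] S(S(S(S(add(SSZ, mul(Z, add(Z, SSSZ)))))))
  [10] S(S(S(S(S(add(SZ, mul(Z, add(Z, SSSZ))))))))
  [11] S(S(S(S(S(S(add(Z, mul(Z, add(Z, SSSZ)))))))))
  [12] S(S(S(S(S(S(mul(Z, add(Z, SSSZ))))))))
  [13] S^6(Z)

Answer: normal form = S^6(Z)  (in 13 steps)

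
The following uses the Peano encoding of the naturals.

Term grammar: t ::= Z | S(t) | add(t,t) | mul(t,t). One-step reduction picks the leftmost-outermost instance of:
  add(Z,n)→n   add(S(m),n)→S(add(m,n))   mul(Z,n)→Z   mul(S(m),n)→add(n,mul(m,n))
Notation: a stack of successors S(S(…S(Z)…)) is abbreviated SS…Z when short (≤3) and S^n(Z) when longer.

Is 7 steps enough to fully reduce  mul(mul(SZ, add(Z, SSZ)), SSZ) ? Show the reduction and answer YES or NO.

  start: mul(mul(SZ, add(Z, SSZ)), SSZ)
  step 1: mul(add(add(Z, SSZ), mul(Z, add(Z, SSZ))), SSZ)
  step 2: mul(add(SSZ, mul(Z, add(Z, SSZ))), SSZ)
  step 3: mul(S(add(SZ, mul(Z, add(Z, SSZ)))), SSZ)
  step 4: add(SSZ, mul(add(SZ, mul(Z, add(Z, SSZ))), SSZ))
  step 5: S(add(SZ, mul(add(SZ, mul(Z, add(Z, SSZ))), SSZ)))
  step 6: S(S(add(Z, mul(add(SZ, mul(Z, add(Z, SSZ))), SSZ))))
  step 7: S(S(mul(add(SZ, mul(Z, add(Z, SSZ))), SSZ)))

Answer: NO — after 7 steps the term is S(S(mul(add(SZ, mul(Z, add(Z, SSZ))), SSZ))), not yet normal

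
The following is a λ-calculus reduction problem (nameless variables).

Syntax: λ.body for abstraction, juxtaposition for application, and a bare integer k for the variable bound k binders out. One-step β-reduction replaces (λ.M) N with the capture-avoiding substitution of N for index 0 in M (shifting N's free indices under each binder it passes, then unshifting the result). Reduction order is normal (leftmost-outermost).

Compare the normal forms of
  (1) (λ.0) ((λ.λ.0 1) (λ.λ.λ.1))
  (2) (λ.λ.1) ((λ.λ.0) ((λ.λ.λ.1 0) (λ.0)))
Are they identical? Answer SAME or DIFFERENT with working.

Term A:
  start: (λ.0) ((λ.λ.0 1) (λ.λ.λ.1))
  →1  (λ.λ.0 1) (λ.λ.λ.1)
  →2  λ.0 (λ.λ.λ.1)

Term B:
  start: (λ.λ.1) ((λ.λ.0) ((λ.λ.λ.1 0) (λ.0)))
  →1  λ.(λ.λ.0) ((λ.λ.λ.1 0) (λ.0))
  →2  λ.λ.0

Answer: DIFFERENT — A ⇓ λ.0 (λ.λ.λ.1), B ⇓ λ.λ.0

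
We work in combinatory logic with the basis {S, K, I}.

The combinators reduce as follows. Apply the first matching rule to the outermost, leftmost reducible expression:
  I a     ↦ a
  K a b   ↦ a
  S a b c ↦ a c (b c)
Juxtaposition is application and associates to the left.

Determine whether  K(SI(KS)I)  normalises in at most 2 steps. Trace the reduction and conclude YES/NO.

  start: K(SI(KS)I)
  →1  K(II(KSI))
  →2  K(I(KSI))

Answer: NO — after 2 steps the term is K(I(KSI)), not yet normal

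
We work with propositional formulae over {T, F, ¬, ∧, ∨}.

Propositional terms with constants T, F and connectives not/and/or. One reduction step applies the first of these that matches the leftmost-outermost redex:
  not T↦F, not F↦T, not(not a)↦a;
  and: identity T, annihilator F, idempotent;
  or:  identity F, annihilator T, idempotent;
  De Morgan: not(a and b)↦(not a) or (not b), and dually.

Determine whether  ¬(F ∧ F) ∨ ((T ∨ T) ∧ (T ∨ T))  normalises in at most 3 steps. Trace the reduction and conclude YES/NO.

Answer: NO — after 3 steps the term is T ∨ ((T ∨ T) ∧ (T ∨ T)), not yet normal

Reduction:
  start: ¬(F ∧ F) ∨ ((T ∨ T) ∧ (T ∨ T))
  [1] (¬F ∨ ¬F) ∨ ((T ∨ T) ∧ (T ∨ T))
  [2] ¬F ∨ ((T ∨ T) ∧ (T ∨ T))
  [3] T ∨ ((T ∨ T) ∧ (T ∨ T))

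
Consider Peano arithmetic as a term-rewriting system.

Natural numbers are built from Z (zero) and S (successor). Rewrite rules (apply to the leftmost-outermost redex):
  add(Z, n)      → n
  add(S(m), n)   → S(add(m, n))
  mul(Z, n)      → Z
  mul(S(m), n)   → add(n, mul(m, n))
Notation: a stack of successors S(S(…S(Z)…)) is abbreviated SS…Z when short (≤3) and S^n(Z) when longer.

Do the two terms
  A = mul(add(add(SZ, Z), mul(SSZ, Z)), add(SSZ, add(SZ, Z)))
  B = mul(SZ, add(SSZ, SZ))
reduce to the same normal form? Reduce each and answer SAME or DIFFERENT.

Answer: SAME — A ⇓ SSSZ, B ⇓ SSSZ

Working:
Term A:
  start: mul(add(add(SZ, Z), mul(SSZ, Z)), add(SSZ, add(SZ, Z)))
  step 1: mul(add(S(add(Z, Z)), mul(SSZ, Z)), add(SSZ, add(SZ, Z)))
  step 2: mul(S(add(add(Z, Z), mul(SSZ, Z))), add(SSZ, add(SZ, Z)))
  step 3: add(add(SSZ, add(SZ, Z)), mul(add(add(Z, Z), mul(SSZ, Z)), add(SSZ, add(SZ, Z))))
  step 4: add(S(add(SZ, add(SZ, Z))), mul(add(add(Z, Z), mul(SSZ, Z)), add(SSZ, add(SZ, Z))))
  step 5: S(add(add(SZ, add(SZ, Z)), mul(add(add(Z, Z), mul(SSZ, Z)), add(SSZ, add(SZ, Z)))))
  step 6: S(add(S(add(Z, add(SZ, Z))), mul(add(add(Z, Z), mul(SSZ, Z)), add(SSZ, add(SZ, Z)))))
  step 7: S(S(add(add(Z, add(SZ, Z)), mul(add(add(Z, Z), mul(SSZ, Z)), add(SSZ, add(SZ, Z))))))
  step 8: S(S(add(add(SZ, Z), mul(add(add(Z, Z), mul(SSZ, Z)), add(SSZ, add(SZ, Z))))))
  step 9: S(S(add(S(add(Z, Z)), mul(add(add(Z, Z), mul(SSZ, Z)), add(SSZ, add(SZ, Z))))))
  step 10: S(S(S(add(add(Z, Z), mul(add(add(Z, Z), mul(SSZ, Z)), add(SSZ, add(SZ, Z)))))))
  step 11: S(S(S(add(Z, mul(add(add(Z, Z), mul(SSZ, Z)), add(SSZ, add(SZ, Z)))))))
  step 12: S(S(S(mul(add(add(Z, Z), mul(SSZ, Z)), add(SSZ, add(SZ, Z))))))
  step 13: S(S(S(mul(add(Z, mul(SSZ, Z)), add(SSZ, add(SZ, Z))))))
  step 14: S(S(S(mul(mul(SSZ, Z), add(SSZ, add(SZ, Z))))))
  step 15: S(S(S(mul(add(Z, mul(SZ, Z)), add(SSZ, add(SZ, Z))))))
  step 16: S(S(S(mul(mul(SZ, Z), add(SSZ, add(SZ, Z))))))
  step 17: S(S(S(mul(add(Z, mul(Z, Z)), add(SSZ, add(SZ, Z))))))
  step 18: S(S(S(mul(mul(Z, Z), add(SSZ, add(SZ, Z))))))
  step 19: S(S(S(mul(Z, add(SSZ, add(SZ, Z))))))
  step 20: SSSZ

Term B:
  start: mul(SZ, add(SSZ, SZ))
  step 1: add(add(SSZ, SZ), mul(Z, add(SSZ, SZ)))
  step 2: add(S(add(SZ, SZ)), mul(Z, add(SSZ, SZ)))
  step 3: S(add(add(SZ, SZ), mul(Z, add(SSZ, SZ))))
  step 4: S(add(S(add(Z, SZ)), mul(Z, add(SSZ, SZ))))
  step 5: S(S(add(add(Z, SZ), mul(Z, add(SSZ, SZ)))))
  step 6: S(S(add(SZ, mul(Z, add(SSZ, SZ)))))
  step 7: S(S(S(add(Z, mul(Z, add(SSZ, SZ))))))
  step 8: S(S(S(mul(Z, add(SSZ, SZ)))))
  step 9: SSSZ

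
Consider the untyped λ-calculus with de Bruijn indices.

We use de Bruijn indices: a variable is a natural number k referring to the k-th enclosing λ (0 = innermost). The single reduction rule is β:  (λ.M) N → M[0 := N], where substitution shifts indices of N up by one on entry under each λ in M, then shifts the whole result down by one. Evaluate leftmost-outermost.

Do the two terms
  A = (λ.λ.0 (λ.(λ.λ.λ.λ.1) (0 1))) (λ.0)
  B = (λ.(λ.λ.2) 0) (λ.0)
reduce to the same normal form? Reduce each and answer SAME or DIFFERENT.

Term A:
  start: (λ.λ.0 (λ.(λ.λ.λ.λ.1) (0 1))) (λ.0)
  [1] λ.0 (λ.(λ.λ.λ.λ.1) (0 1))
  [2] λ.0 (λ.λ.λ.λ.1)

Term B:
  start: (λ.(λ.λ.2) 0) (λ.0)
  [1] (λ.λ.λ.0) (λ.0)
  [2] λ.λ.0

Answer: DIFFERENT — A ⇓ λ.0 (λ.λ.λ.λ.1), B ⇓ λ.λ.0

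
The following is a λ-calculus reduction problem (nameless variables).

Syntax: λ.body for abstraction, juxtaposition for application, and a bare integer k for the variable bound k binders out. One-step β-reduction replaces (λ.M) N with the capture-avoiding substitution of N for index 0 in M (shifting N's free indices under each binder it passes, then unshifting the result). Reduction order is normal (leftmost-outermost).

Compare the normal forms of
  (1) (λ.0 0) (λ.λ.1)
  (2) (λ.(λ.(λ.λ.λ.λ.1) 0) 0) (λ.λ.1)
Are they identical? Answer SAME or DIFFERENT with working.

Term A:
  start: (λ.0 0) (λ.λ.1)
  →1  (λ.λ.1) (λ.λ.1)
  →2  λ.λ.λ.1

Term B:
  start: (λ.(λ.(λ.λ.λ.λ.1) 0) 0) (λ.λ.1)
  →1  (λ.(λ.λ.λ.λ.1) 0) (λ.λ.1)
  →2  (λ.λ.λ.λ.1) (λ.λ.1)
  →3  λ.λ.λ.1

Answer: SAME — A ⇓ λ.λ.λ.1, B ⇓ λ.λ.λ.1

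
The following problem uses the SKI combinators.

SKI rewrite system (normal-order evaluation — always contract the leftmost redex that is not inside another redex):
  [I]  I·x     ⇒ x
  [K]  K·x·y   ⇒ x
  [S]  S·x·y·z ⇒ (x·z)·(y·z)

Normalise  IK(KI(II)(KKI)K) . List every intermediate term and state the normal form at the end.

  start: IK(KI(II)(KKI)K)
  →1  K(KI(II)(KKI)K)
  →2  K(I(KKI)K)
  →3  K(KKIK)
  →4  K(KK)

Answer: normal form = K(KK)  (in 4 steps)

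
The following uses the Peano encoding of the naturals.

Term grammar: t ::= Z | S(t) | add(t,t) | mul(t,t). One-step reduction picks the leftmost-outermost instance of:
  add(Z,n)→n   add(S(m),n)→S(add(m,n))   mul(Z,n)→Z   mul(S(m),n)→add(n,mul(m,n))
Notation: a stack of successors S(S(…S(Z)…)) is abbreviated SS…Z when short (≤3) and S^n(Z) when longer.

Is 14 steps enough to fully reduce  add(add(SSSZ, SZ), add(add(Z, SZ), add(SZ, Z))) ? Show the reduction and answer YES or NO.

  start: add(add(SSSZ, SZ), add(add(Z, SZ), add(SZ, Z)))
  [1] add(S(add(SSZ, SZ)), add(add(Z, SZ), add(SZ, Z)))
  [2] S(add(add(SSZ, SZ), add(add(Z, SZ), add(SZ, Z))))
  [3] S(add(S(add(SZ, SZ)), add(add(Z, SZ), add(SZ, Z))))
  [4] S(S(add(add(SZ, SZ), add(add(Z, SZ), add(SZ, Z)))))
  [5] S(S(add(S(add(Z, SZ)), add(add(Z, SZ), add(SZ, Z)))))
  [6] S(S(S(add(add(Z, SZ), add(add(Z, SZ), add(SZ, Z))))))
  [7] S(S(S(add(SZ, add(add(Z, SZ), add(SZ, Z))))))
  [8] S(S(S(S(add(Z, add(add(Z, SZ), add(SZ, Z)))))))
  [9] S(S(S(S(add(add(Z, SZ), add(SZ, Z))))))
  [10] S(S(S(S(add(SZ, add(SZ, Z))))))
  [11] S(S(S(S(S(add(Z, add(SZ, Z)))))))
  [12] S(S(S(S(S(add(SZ, Z))))))
  [13] S(S(S(S(S(S(add(Z, Z)))))))
  [14] S^6(Z)

Answer: YES — reaches normal form S^6(Z) in 14 ≤ 14 steps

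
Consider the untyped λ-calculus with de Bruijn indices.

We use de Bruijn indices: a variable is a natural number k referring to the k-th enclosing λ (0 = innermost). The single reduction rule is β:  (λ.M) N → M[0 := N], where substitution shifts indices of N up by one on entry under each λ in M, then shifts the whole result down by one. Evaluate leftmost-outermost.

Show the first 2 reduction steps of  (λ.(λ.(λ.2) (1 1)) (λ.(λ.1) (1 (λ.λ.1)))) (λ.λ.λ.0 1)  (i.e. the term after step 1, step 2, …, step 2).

Answer: after 2 steps: (λ.λ.λ.λ.0 1) ((λ.λ.λ.0 1) (λ.λ.λ.0 1))

Working:
  start: (λ.(λ.(λ.2) (1 1)) (λ.(λ.1) (1 (λ.λ.1)))) (λ.λ.λ.0 1)
  [1] (λ.(λ.λ.λ.λ.0 1) ((λ.λ.λ.0 1) (λ.λ.λ.0 1))) (λ.(λ.1) ((λ.λ.λ.0 1) (λ.λ.1)))
  [2] (λ.λ.λ.λ.0 1) ((λ.λ.λ.0 1) (λ.λ.λ.0 1))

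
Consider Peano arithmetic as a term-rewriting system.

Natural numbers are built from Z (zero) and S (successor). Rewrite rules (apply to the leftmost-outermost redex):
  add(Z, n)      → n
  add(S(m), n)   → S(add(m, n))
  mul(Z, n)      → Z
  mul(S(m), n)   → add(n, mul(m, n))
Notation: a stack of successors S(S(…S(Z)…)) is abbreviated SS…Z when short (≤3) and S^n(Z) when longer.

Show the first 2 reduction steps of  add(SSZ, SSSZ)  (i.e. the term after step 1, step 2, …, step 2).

Answer: after 2 steps: S(S(add(Z, SSSZ)))

Derivation:
  start: add(SSZ, SSSZ)
  →1  S(add(SZ, SSSZ))
  →2  S(S(add(Z, SSSZ)))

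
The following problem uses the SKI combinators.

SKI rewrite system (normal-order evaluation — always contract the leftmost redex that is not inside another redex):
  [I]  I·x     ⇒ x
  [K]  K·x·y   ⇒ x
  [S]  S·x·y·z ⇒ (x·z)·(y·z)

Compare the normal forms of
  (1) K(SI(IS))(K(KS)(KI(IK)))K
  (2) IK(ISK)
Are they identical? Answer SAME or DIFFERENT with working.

Answer: SAME — A ⇓ K(SK), B ⇓ K(SK)

Reduction:
Term A:
  start: K(SI(IS))(K(KS)(KI(IK)))K
  [1] SI(IS)K
  [2] IK(ISK)
  [3] K(ISK)
  [4] K(SK)

Term B:
  start: IK(ISK)
  [1] K(ISK)
  [2] K(SK)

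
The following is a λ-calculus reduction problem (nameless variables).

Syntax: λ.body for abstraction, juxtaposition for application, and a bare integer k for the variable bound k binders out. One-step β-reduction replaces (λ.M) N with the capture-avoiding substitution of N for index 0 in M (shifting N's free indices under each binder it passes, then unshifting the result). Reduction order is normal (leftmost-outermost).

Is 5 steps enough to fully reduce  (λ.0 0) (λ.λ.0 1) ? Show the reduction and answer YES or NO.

  start: (λ.0 0) (λ.λ.0 1)
  →1  (λ.λ.0 1) (λ.λ.0 1)
  →2  λ.0 (λ.λ.0 1)

Answer: YES — reaches normal form λ.0 (λ.λ.0 1) in 2 ≤ 5 steps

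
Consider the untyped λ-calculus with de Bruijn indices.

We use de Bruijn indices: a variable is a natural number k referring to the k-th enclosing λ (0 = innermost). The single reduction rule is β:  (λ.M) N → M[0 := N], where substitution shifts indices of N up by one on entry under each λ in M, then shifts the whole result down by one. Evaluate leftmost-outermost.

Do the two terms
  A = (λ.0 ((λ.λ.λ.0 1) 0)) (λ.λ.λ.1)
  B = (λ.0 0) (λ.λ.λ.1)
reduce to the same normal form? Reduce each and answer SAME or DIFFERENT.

Answer: SAME — A ⇓ λ.λ.1, B ⇓ λ.λ.1

Working:
Term A:
  start: (λ.0 ((λ.λ.λ.0 1) 0)) (λ.λ.λ.1)
  →1  (λ.λ.λ.1) ((λ.λ.λ.0 1) (λ.λ.λ.1))
  →2  λ.λ.1

Term B:
  start: (λ.0 0) (λ.λ.λ.1)
  →1  (λ.λ.λ.1) (λ.λ.λ.1)
  →2  λ.λ.1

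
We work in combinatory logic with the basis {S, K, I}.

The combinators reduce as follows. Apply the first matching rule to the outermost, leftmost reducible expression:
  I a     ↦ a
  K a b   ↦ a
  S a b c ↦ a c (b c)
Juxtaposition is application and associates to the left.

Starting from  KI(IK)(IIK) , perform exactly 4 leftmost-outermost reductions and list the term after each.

Answer: after 4 steps: K

Reduction:
  start: KI(IK)(IIK)
  step 1: I(IIK)
  step 2: IIK
  step 3: IK
  step 4: K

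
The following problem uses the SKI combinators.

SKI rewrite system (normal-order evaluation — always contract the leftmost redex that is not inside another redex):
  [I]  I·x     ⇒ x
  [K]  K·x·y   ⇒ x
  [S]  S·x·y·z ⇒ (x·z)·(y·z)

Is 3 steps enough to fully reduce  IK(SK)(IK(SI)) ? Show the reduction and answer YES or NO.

  start: IK(SK)(IK(SI))
  step 1: K(SK)(IK(SI))
  step 2: SK

Answer: YES — reaches normal form SK in 2 ≤ 3 steps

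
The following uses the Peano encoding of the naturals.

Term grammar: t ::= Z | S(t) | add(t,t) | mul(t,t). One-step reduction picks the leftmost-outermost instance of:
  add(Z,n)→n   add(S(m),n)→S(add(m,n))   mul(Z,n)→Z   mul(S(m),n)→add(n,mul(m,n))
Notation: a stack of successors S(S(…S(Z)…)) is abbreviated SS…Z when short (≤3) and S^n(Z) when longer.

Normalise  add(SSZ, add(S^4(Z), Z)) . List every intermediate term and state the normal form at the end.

  start: add(SSZ, add(S^4(Z), Z))
  →1  S(add(SZ, add(S^4(Z), Z)))
  →2  S(S(add(Z, add(S^4(Z), Z))))
  →3  S(S(add(S^4(Z), Z)))
  →4  S(S(S(add(SSSZ, Z))))
  →5  S(S(S(S(add(SSZ, Z)))))
  →6  S(S(S(S(S(add(SZ, Z))))))
  →7  S(S(S(S(S(S(add(Z, Z)))))))
  →8  S^6(Z)

Answer: normal form = S^6(Z)  (in 8 steps)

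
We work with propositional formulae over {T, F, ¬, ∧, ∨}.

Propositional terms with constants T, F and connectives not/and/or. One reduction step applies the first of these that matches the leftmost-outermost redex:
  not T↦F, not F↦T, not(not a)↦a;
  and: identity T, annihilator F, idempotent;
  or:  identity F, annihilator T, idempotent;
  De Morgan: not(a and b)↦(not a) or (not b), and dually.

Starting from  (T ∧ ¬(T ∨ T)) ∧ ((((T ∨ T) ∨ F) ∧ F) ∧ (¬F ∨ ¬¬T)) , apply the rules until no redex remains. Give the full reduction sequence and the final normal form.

Answer: normal form = F  (in 5 steps)

Working:
  start: (T ∧ ¬(T ∨ T)) ∧ ((((T ∨ T) ∨ F) ∧ F) ∧ (¬F ∨ ¬¬T))
  step 1: ¬(T ∨ T) ∧ ((((T ∨ T) ∨ F) ∧ F) ∧ (¬F ∨ ¬¬T))
  step 2: (¬T ∧ ¬T) ∧ ((((T ∨ T) ∨ F) ∧ F) ∧ (¬F ∨ ¬¬T))
  step 3: ¬T ∧ ((((T ∨ T) ∨ F) ∧ F) ∧ (¬F ∨ ¬¬T))
  step 4: F ∧ ((((T ∨ T) ∨ F) ∧ F) ∧ (¬F ∨ ¬¬T))
  step 5: F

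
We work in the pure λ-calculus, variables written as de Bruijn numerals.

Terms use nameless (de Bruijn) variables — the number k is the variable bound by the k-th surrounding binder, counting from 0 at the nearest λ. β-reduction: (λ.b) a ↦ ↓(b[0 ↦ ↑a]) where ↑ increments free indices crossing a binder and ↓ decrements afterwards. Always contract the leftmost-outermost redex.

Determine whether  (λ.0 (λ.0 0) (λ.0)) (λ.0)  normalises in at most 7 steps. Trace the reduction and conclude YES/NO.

Answer: YES — reaches normal form λ.0 in 4 ≤ 7 steps

Derivation:
  start: (λ.0 (λ.0 0) (λ.0)) (λ.0)
  [1] (λ.0) (λ.0 0) (λ.0)
  [2] (λ.0 0) (λ.0)
  [3] (λ.0) (λ.0)
  [4] λ.0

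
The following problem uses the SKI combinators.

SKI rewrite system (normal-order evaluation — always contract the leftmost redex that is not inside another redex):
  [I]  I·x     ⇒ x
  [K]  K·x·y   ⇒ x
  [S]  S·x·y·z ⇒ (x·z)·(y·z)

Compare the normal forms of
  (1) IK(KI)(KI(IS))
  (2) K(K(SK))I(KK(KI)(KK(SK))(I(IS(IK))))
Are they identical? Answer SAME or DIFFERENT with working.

Term A:
  start: IK(KI)(KI(IS))
  [1] K(KI)(KI(IS))
  [2] KI

Term B:
  start: K(K(SK))I(KK(KI)(KK(SK))(I(IS(IK))))
  [1] K(SK)(KK(KI)(KK(SK))(I(IS(IK))))
  [2] SK

Answer: DIFFERENT — A ⇓ KI, B ⇓ SK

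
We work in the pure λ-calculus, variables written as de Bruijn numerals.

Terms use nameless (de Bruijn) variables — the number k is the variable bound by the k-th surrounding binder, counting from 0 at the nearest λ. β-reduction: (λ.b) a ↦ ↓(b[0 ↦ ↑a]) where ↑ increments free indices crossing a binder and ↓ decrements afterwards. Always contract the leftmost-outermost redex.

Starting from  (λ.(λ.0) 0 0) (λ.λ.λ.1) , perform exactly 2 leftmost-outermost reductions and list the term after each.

Answer: after 2 steps: (λ.λ.λ.1) (λ.λ.λ.1)

Reduction:
  start: (λ.(λ.0) 0 0) (λ.λ.λ.1)
  →1  (λ.0) (λ.λ.λ.1) (λ.λ.λ.1)
  →2  (λ.λ.λ.1) (λ.λ.λ.1)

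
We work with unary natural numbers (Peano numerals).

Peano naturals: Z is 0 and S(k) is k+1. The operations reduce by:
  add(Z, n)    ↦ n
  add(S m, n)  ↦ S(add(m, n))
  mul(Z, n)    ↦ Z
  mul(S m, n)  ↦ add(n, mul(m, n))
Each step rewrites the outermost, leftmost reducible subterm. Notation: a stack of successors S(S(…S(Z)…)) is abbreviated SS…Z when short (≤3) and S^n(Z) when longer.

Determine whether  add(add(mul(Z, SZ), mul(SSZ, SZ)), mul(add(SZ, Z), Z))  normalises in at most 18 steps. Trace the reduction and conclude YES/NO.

Answer: YES — reaches normal form SSZ in 17 ≤ 18 steps

Derivation:
  start: add(add(mul(Z, SZ), mul(SSZ, SZ)), mul(add(SZ, Z), Z))
  [1] add(add(Z, mul(SSZ, SZ)), mul(add(SZ, Z), Z))
  [2] add(mul(SSZ, SZ), mul(add(SZ, Z), Z))
  [3] add(add(SZ, mul(SZ, SZ)), mul(add(SZ, Z), Z))
  [4] add(S(add(Z, mul(SZ, SZ))), mul(add(SZ, Z), Z))
  [5] S(add(add(Z, mul(SZ, SZ)), mul(add(SZ, Z), Z)))
  [6] S(add(mul(SZ, SZ), mul(add(SZ, Z), Z)))
  [7] S(add(add(SZ, mul(Z, SZ)), mul(add(SZ, Z), Z)))
  [8] S(add(S(add(Z, mul(Z, SZ))), mul(add(SZ, Z), Z)))
  [9] S(S(add(add(Z, mul(Z, SZ)), mul(add(SZ, Z), Z))))
  [10] S(S(add(mul(Z, SZ), mul(add(SZ, Z), Z))))
  [11] S(S(add(Z, mul(add(SZ, Z), Z))))
  [12] S(S(mul(add(SZ, Z), Z)))
  [13] S(S(mul(S(add(Z, Z)), Z)))
  [14] S(S(add(Z, mul(add(Z, Z), Z))))
  [15] S(S(mul(add(Z, Z), Z)))
  [16] S(S(mul(Z, Z)))
  [17] SSZ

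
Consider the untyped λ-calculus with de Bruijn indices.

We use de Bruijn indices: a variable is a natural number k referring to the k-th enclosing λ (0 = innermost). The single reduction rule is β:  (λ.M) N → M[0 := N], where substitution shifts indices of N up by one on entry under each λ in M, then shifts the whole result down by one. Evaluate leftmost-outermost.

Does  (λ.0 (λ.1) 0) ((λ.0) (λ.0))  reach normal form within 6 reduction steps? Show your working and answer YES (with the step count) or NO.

Answer: YES — reaches normal form λ.0 in 5 ≤ 6 steps

Derivation:
  start: (λ.0 (λ.1) 0) ((λ.0) (λ.0))
  →1  (λ.0) (λ.0) (λ.(λ.0) (λ.0)) ((λ.0) (λ.0))
  →2  (λ.0) (λ.(λ.0) (λ.0)) ((λ.0) (λ.0))
  →3  (λ.(λ.0) (λ.0)) ((λ.0) (λ.0))
  →4  (λ.0) (λ.0)
  →5  λ.0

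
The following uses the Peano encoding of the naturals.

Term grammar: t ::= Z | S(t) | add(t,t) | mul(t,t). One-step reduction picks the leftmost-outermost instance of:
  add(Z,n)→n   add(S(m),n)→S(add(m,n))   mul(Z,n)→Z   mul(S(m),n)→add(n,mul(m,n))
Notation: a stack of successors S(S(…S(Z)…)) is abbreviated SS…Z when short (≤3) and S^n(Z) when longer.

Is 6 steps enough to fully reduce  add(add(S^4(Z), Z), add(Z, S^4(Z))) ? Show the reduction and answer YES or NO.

  start: add(add(S^4(Z), Z), add(Z, S^4(Z)))
  →1  add(S(add(SSSZ, Z)), add(Z, S^4(Z)))
  →2  S(add(add(SSSZ, Z), add(Z, S^4(Z))))
  →3  S(add(S(add(SSZ, Z)), add(Z, S^4(Z))))
  →4  S(S(add(add(SSZ, Z), add(Z, S^4(Z)))))
  →5  S(S(add(S(add(SZ, Z)), add(Z, S^4(Z)))))
  →6  S(S(S(add(add(SZ, Z), add(Z, S^4(Z))))))

Answer: NO — after 6 steps the term is S(S(S(add(add(SZ, Z), add(Z, S^4(Z)))))), not yet normal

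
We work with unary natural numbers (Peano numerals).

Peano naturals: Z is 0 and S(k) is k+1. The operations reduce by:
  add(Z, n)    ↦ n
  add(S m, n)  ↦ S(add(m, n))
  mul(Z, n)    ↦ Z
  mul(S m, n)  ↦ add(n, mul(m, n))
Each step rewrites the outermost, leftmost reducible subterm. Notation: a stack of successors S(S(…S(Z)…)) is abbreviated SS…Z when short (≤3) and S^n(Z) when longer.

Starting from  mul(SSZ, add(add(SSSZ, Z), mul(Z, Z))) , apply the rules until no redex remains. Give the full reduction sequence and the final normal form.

  start: mul(SSZ, add(add(SSSZ, Z), mul(Z, Z)))
  step 1: add(add(add(SSSZ, Z), mul(Z, Z)), mul(SZ, add(add(SSSZ, Z), mul(Z, Z))))
  step 2: add(add(S(add(SSZ, Z)), mul(Z, Z)), mul(SZ, add(add(SSSZ, Z), mul(Z, Z))))
  step 3: add(S(add(add(SSZ, Z), mul(Z, Z))), mul(SZ, add(add(SSSZ, Z), mul(Z, Z))))
  step 4: S(add(add(add(SSZ, Z), mul(Z, Z)), mul(SZ, add(add(SSSZ, Z), mul(Z, Z)))))
  step 5: S(add(add(S(add(SZ, Z)), mul(Z, Z)), mul(SZ, add(add(SSSZ, Z), mul(Z, Z)))))
  step 6: S(add(S(add(add(SZ, Z), mul(Z, Z))), mul(SZ, add(add(SSSZ, Z), mul(Z, Z)))))
  step 7: S(S(add(add(add(SZ, Z), mul(Z, Z)), mul(SZ, add(add(SSSZ, Z), mul(Z, Z))))))
  step 8: S(S(add(add(S(add(Z, Z)), mul(Z, Z)), mul(SZ, add(add(SSSZ, Z), mul(Z, Z))))))
  step 9: S(S(add(S(add(add(Z, Z), mul(Z, Z))), mul(SZ, add(add(SSSZ, Z), mul(Z, Z))))))
  step 10: S(S(S(add(add(add(Z, Z), mul(Z, Z)), mul(SZ, add(add(SSSZ, Z), mul(Z, Z)))))))
  step 11: S(S(S(add(add(Z, mul(Z, Z)), mul(SZ, add(add(SSSZ, Z), mul(Z, Z)))))))
  step 12: S(S(S(add(mul(Z, Z), mul(SZ, add(add(SSSZ, Z), mul(Z, Z)))))))
  step 13: S(S(S(add(Z, mul(SZ, add(add(SSSZ, Z), mul(Z, Z)))))))
  step 14: S(S(S(mul(SZ, add(add(SSSZ, Z), mul(Z, Z))))))
  step 15: S(S(S(add(add(add(SSSZ, Z), mul(Z, Z)), mul(Z, add(add(SSSZ, Z), mul(Z, Z)))))))
  step 16: S(S(S(add(add(S(add(SSZ, Z)), mul(Z, Z)), mul(Z, add(add(SSSZ, Z), mul(Z, Z)))))))
  step 17: S(S(S(add(S(add(add(SSZ, Z), mul(Z, Z))), mul(Z, add(add(SSSZ, Z), mul(Z, Z)))))))
  step 18: S(S(S(S(add(add(add(SSZ, Z), mul(Z, Z)), mul(Z, add(add(SSSZ, Z), mul(Z, Z))))))))
  step 19: S(S(S(S(add(add(S(add(SZ, Z)), mul(Z, Z)), mul(Z, add(add(SSSZ, Z), mul(Z, Z))))))))
  step 20: S(S(S(S(add(S(add(add(SZ, Z), mul(Z, Z))), mul(Z, add(add(SSSZ, Z), mul(Z, Z))))))))
  step 21: S(S(S(S(S(add(add(add(SZ, Z), mul(Z, Z)), mul(Z, add(add(SSSZ, Z), mul(Z, Z)))))))))
  step 22: S(S(S(S(S(add(add(S(add(Z, Z)), mul(Z, Z)), mul(Z, add(add(SSSZ, Z), mul(Z, Z)))))))))
  step 23: S(S(S(S(S(add(S(add(add(Z, Z), mul(Z, Z))), mul(Z, add(add(SSSZ, Z), mul(Z, Z)))))))))
  step 24: S(S(S(S(S(S(add(add(add(Z, Z), mul(Z, Z)), mul(Z, add(add(SSSZ, Z), mul(Z, Z))))))))))
  step 25: S(S(S(S(S(S(add(add(Z, mul(Z, Z)), mul(Z, add(add(SSSZ, Z), mul(Z, Z))))))))))
  step 26: S(S(S(S(S(S(add(mul(Z, Z), mul(Z, add(add(SSSZ, Z), mul(Z, Z))))))))))
  step 27: S(S(S(S(S(S(add(Z, mul(Z, add(add(SSSZ, Z), mul(Z, Z))))))))))
  step 28: S(S(S(S(S(S(mul(Z, add(add(SSSZ, Z), mul(Z, Z)))))))))
  step 29: S^6(Z)

Answer: normal form = S^6(Z)  (in 29 steps)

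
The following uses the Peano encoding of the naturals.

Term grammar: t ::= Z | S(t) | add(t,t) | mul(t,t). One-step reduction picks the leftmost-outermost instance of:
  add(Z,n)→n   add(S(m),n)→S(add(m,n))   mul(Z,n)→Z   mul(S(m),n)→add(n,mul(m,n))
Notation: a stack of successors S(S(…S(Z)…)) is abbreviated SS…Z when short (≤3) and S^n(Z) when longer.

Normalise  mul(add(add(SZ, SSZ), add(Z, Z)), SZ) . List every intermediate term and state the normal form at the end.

Answer: normal form = SSSZ  (in 17 steps)

Derivation:
  start: mul(add(add(SZ, SSZ), add(Z, Z)), SZ)
  →1  mul(add(S(add(Z, SSZ)), add(Z, Z)), SZ)
  →2  mul(S(add(add(Z, SSZ), add(Z, Z))), SZ)
  →3  add(SZ, mul(add(add(Z, SSZ), add(Z, Z)), SZ))
  →4  S(add(Z, mul(add(add(Z, SSZ), add(Z, Z)), SZ)))
  →5  S(mul(add(add(Z, SSZ), add(Z, Z)), SZ))
  →6  S(mul(add(SSZ, add(Z, Z)), SZ))
  →7  S(mul(S(add(SZ, add(Z, Z))), SZ))
  →8  S(add(SZ, mul(add(SZ, add(Z, Z)), SZ)))
  →9  S(S(add(Z, mul(add(SZ, add(Z, Z)), SZ))))
  →10  S(S(mul(add(SZ, add(Z, Z)), SZ)))
  →11  S(S(mul(S(add(Z, add(Z, Z))), SZ)))
  →12  S(S(add(SZ, mul(add(Z, add(Z, Z)), SZ))))
  →13  S(S(S(add(Z, mul(add(Z, add(Z, Z)), SZ)))))
  →14  S(S(S(mul(add(Z, add(Z, Z)), SZ))))
  →15  S(S(S(mul(add(Z, Z), SZ))))
  →16  S(S(S(mul(Z, SZ))))
  →17  SSSZ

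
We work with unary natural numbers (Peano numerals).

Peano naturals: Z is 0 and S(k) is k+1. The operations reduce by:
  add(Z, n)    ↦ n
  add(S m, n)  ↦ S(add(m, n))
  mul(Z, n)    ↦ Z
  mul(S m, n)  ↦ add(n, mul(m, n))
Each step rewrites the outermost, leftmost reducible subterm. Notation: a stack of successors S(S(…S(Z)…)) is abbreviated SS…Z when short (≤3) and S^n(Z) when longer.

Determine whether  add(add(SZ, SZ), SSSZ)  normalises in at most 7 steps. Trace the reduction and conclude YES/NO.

Answer: YES — reaches normal form S^5(Z) in 5 ≤ 7 steps

Working:
  start: add(add(SZ, SZ), SSSZ)
  [1] add(S(add(Z, SZ)), SSSZ)
  [2] S(add(add(Z, SZ), SSSZ))
  [3] S(add(SZ, SSSZ))
  [4] S(S(add(Z, SSSZ)))
  [5] S^5(Z)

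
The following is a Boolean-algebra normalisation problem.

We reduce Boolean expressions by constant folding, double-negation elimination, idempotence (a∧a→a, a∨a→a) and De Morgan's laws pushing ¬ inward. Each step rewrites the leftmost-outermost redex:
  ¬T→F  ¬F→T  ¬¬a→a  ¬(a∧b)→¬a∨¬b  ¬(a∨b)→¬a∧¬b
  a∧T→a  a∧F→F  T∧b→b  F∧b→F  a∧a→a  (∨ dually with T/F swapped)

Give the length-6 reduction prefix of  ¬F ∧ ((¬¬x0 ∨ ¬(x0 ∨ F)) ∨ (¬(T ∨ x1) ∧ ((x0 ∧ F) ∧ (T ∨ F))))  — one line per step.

  start: ¬F ∧ ((¬¬x0 ∨ ¬(x0 ∨ F)) ∨ (¬(T ∨ x1) ∧ ((x0 ∧ F) ∧ (T ∨ F))))
  step 1: T ∧ ((¬¬x0 ∨ ¬(x0 ∨ F)) ∨ (¬(T ∨ x1) ∧ ((x0 ∧ F) ∧ (T ∨ F))))
  step 2: (¬¬x0 ∨ ¬(x0 ∨ F)) ∨ (¬(T ∨ x1) ∧ ((x0 ∧ F) ∧ (T ∨ F)))
  step 3: (x0 ∨ ¬(x0 ∨ F)) ∨ (¬(T ∨ x1) ∧ ((x0 ∧ F) ∧ (T ∨ F)))
  step 4: (x0 ∨ (¬x0 ∧ ¬F)) ∨ (¬(T ∨ x1) ∧ ((x0 ∧ F) ∧ (T ∨ F)))
  step 5: (x0 ∨ (¬x0 ∧ T)) ∨ (¬(T ∨ x1) ∧ ((x0 ∧ F) ∧ (T ∨ F)))
  step 6: (x0 ∨ ¬x0) ∨ (¬(T ∨ x1) ∧ ((x0 ∧ F) ∧ (T ∨ F)))

Answer: after 6 steps: (x0 ∨ ¬x0) ∨ (¬(T ∨ x1) ∧ ((x0 ∧ F) ∧ (T ∨ F)))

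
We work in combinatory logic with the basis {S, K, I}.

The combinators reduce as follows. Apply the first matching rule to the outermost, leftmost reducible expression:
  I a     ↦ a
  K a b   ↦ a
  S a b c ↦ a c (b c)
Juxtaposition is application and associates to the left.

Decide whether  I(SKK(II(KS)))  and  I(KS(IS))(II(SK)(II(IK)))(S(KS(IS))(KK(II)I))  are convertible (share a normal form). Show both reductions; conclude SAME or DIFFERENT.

Term A:
  start: I(SKK(II(KS)))
  [1] SKK(II(KS))
  [2] K(II(KS))(K(II(KS)))
  [3] II(KS)
  [4] I(KS)
  [5] KS

Term B:
  start: I(KS(IS))(II(SK)(II(IK)))(S(KS(IS))(KK(II)I))
  [1] KS(IS)(II(SK)(II(IK)))(S(KS(IS))(KK(II)I))
  [2] S(II(SK)(II(IK)))(S(KS(IS))(KK(II)I))
  [3] S(I(SK)(II(IK)))(S(KS(IS))(KK(II)I))
  [4] S(SK(II(IK)))(S(KS(IS))(KK(II)I))
  [5] S(SK(I(IK)))(S(KS(IS))(KK(II)I))
  [6] S(SK(IK))(S(KS(IS))(KK(II)I))
  [7] S(SKK)(S(KS(IS))(KK(II)I))
  [8] S(SKK)(SS(KK(II)I))
  [9] S(SKK)(SS(KI))

Answer: DIFFERENT — A ⇓ KS, B ⇓ S(SKK)(SS(KI))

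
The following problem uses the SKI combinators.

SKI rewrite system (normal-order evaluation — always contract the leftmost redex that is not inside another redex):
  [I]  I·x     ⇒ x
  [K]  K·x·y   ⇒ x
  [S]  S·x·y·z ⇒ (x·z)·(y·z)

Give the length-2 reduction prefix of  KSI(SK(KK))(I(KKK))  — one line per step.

Answer: after 2 steps: S(SK(KK))(KKK)

Derivation:
  start: KSI(SK(KK))(I(KKK))
  step 1: S(SK(KK))(I(KKK))
  step 2: S(SK(KK))(KKK)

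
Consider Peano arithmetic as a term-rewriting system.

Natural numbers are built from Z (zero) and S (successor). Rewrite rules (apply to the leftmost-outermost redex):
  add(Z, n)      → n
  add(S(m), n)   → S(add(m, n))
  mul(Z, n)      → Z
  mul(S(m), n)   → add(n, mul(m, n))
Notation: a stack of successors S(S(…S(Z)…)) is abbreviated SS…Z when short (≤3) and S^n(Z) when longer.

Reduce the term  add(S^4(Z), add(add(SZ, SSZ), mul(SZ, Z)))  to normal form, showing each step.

Answer: normal form = S^7(Z)  (in 14 steps)

Derivation:
  start: add(S^4(Z), add(add(SZ, SSZ), mul(SZ, Z)))
  [1] S(add(SSSZ, add(add(SZ, SSZ), mul(SZ, Z))))
  [2] S(S(add(SSZ, add(add(SZ, SSZ), mul(SZ, Z)))))
  [3] S(S(S(add(SZ, add(add(SZ, SSZ), mul(SZ, Z))))))
  [4] S(S(S(S(add(Z, add(add(SZ, SSZ), mul(SZ, Z)))))))
  [5] S(S(S(S(add(add(SZ, SSZ), mul(SZ, Z))))))
  [6] S(S(S(S(add(S(add(Z, SSZ)), mul(SZ, Z))))))
  [7] S(S(S(S(S(add(add(Z, SSZ), mul(SZ, Z)))))))
  [8] S(S(S(S(S(add(SSZ, mul(SZ, Z)))))))
  [9] S(S(S(S(S(S(add(SZ, mul(SZ, Z))))))))
  [10] S(S(S(S(S(S(S(add(Z, mul(SZ, Z)))))))))
  [11] S(S(S(S(S(S(S(mul(SZ, Z))))))))
  [12] S(S(S(S(S(S(S(add(Z, mul(Z, Z)))))))))
  [13] S(S(S(S(S(S(S(mul(Z, Z))))))))
  [14] S^7(Z)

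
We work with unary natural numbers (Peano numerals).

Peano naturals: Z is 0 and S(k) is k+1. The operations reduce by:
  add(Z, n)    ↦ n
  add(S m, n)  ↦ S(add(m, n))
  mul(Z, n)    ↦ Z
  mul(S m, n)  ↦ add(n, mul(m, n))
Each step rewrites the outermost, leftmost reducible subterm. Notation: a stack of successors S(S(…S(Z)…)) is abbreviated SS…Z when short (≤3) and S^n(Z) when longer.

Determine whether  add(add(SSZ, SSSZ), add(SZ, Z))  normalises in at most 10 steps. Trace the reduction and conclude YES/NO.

  start: add(add(SSZ, SSSZ), add(SZ, Z))
  →1  add(S(add(SZ, SSSZ)), add(SZ, Z))
  →2  S(add(add(SZ, SSSZ), add(SZ, Z)))
  →3  S(add(S(add(Z, SSSZ)), add(SZ, Z)))
  →4  S(S(add(add(Z, SSSZ), add(SZ, Z))))
  →5  S(S(add(SSSZ, add(SZ, Z))))
  →6  S(S(S(add(SSZ, add(SZ, Z)))))
  →7  S(S(S(S(add(SZ, add(SZ, Z))))))
  →8  S(S(S(S(S(add(Z, add(SZ, Z)))))))
  →9  S(S(S(S(S(add(SZ, Z))))))
  →10  S(S(S(S(S(S(add(Z, Z)))))))

Answer: NO — after 10 steps the term is S(S(S(S(S(S(add(Z, Z))))))), not yet normal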